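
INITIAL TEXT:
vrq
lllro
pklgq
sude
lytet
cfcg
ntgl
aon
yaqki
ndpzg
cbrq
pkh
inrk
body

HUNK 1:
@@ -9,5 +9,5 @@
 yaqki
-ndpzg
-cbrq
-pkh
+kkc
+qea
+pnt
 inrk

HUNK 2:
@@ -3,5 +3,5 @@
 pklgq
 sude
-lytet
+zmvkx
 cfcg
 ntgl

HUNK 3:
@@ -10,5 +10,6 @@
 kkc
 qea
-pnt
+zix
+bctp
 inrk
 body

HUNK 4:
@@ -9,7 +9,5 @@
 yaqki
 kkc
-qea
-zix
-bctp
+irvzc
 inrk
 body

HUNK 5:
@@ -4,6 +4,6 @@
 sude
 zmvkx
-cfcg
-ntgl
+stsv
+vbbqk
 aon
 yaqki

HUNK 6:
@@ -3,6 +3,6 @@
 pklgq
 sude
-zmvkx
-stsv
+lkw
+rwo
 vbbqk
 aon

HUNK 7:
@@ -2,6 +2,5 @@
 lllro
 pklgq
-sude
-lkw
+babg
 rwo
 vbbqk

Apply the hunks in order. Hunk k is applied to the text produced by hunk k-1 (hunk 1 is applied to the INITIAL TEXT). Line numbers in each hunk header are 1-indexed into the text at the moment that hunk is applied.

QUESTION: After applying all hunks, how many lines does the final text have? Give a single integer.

Hunk 1: at line 9 remove [ndpzg,cbrq,pkh] add [kkc,qea,pnt] -> 14 lines: vrq lllro pklgq sude lytet cfcg ntgl aon yaqki kkc qea pnt inrk body
Hunk 2: at line 3 remove [lytet] add [zmvkx] -> 14 lines: vrq lllro pklgq sude zmvkx cfcg ntgl aon yaqki kkc qea pnt inrk body
Hunk 3: at line 10 remove [pnt] add [zix,bctp] -> 15 lines: vrq lllro pklgq sude zmvkx cfcg ntgl aon yaqki kkc qea zix bctp inrk body
Hunk 4: at line 9 remove [qea,zix,bctp] add [irvzc] -> 13 lines: vrq lllro pklgq sude zmvkx cfcg ntgl aon yaqki kkc irvzc inrk body
Hunk 5: at line 4 remove [cfcg,ntgl] add [stsv,vbbqk] -> 13 lines: vrq lllro pklgq sude zmvkx stsv vbbqk aon yaqki kkc irvzc inrk body
Hunk 6: at line 3 remove [zmvkx,stsv] add [lkw,rwo] -> 13 lines: vrq lllro pklgq sude lkw rwo vbbqk aon yaqki kkc irvzc inrk body
Hunk 7: at line 2 remove [sude,lkw] add [babg] -> 12 lines: vrq lllro pklgq babg rwo vbbqk aon yaqki kkc irvzc inrk body
Final line count: 12

Answer: 12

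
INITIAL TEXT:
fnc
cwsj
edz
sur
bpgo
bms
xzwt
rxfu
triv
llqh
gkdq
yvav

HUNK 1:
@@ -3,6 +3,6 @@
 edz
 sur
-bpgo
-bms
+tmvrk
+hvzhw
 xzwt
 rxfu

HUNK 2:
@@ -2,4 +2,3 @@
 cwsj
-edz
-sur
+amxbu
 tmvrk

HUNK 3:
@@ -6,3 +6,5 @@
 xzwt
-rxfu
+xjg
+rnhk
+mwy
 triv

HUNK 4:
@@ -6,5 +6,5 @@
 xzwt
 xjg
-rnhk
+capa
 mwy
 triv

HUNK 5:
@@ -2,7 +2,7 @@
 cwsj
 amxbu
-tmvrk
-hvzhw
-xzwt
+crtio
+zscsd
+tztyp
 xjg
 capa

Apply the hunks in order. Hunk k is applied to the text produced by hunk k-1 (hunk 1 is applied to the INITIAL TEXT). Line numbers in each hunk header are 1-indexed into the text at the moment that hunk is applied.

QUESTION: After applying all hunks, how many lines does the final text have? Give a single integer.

Answer: 13

Derivation:
Hunk 1: at line 3 remove [bpgo,bms] add [tmvrk,hvzhw] -> 12 lines: fnc cwsj edz sur tmvrk hvzhw xzwt rxfu triv llqh gkdq yvav
Hunk 2: at line 2 remove [edz,sur] add [amxbu] -> 11 lines: fnc cwsj amxbu tmvrk hvzhw xzwt rxfu triv llqh gkdq yvav
Hunk 3: at line 6 remove [rxfu] add [xjg,rnhk,mwy] -> 13 lines: fnc cwsj amxbu tmvrk hvzhw xzwt xjg rnhk mwy triv llqh gkdq yvav
Hunk 4: at line 6 remove [rnhk] add [capa] -> 13 lines: fnc cwsj amxbu tmvrk hvzhw xzwt xjg capa mwy triv llqh gkdq yvav
Hunk 5: at line 2 remove [tmvrk,hvzhw,xzwt] add [crtio,zscsd,tztyp] -> 13 lines: fnc cwsj amxbu crtio zscsd tztyp xjg capa mwy triv llqh gkdq yvav
Final line count: 13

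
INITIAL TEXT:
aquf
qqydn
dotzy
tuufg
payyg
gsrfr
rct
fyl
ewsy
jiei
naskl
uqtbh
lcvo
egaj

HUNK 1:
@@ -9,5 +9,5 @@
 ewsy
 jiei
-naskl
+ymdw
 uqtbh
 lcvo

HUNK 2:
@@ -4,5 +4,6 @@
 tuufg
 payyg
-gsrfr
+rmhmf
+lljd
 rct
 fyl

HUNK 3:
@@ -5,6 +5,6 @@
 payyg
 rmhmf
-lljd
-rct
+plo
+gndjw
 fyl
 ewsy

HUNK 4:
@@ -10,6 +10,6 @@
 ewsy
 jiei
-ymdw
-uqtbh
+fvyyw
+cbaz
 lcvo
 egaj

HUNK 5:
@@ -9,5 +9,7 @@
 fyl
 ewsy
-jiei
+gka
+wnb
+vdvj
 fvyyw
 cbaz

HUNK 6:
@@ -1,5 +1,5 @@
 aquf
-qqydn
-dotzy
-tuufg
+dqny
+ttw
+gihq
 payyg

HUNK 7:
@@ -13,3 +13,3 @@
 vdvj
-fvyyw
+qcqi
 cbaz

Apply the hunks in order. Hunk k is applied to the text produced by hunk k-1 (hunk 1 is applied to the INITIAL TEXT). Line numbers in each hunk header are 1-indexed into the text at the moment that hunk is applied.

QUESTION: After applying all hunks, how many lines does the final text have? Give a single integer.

Hunk 1: at line 9 remove [naskl] add [ymdw] -> 14 lines: aquf qqydn dotzy tuufg payyg gsrfr rct fyl ewsy jiei ymdw uqtbh lcvo egaj
Hunk 2: at line 4 remove [gsrfr] add [rmhmf,lljd] -> 15 lines: aquf qqydn dotzy tuufg payyg rmhmf lljd rct fyl ewsy jiei ymdw uqtbh lcvo egaj
Hunk 3: at line 5 remove [lljd,rct] add [plo,gndjw] -> 15 lines: aquf qqydn dotzy tuufg payyg rmhmf plo gndjw fyl ewsy jiei ymdw uqtbh lcvo egaj
Hunk 4: at line 10 remove [ymdw,uqtbh] add [fvyyw,cbaz] -> 15 lines: aquf qqydn dotzy tuufg payyg rmhmf plo gndjw fyl ewsy jiei fvyyw cbaz lcvo egaj
Hunk 5: at line 9 remove [jiei] add [gka,wnb,vdvj] -> 17 lines: aquf qqydn dotzy tuufg payyg rmhmf plo gndjw fyl ewsy gka wnb vdvj fvyyw cbaz lcvo egaj
Hunk 6: at line 1 remove [qqydn,dotzy,tuufg] add [dqny,ttw,gihq] -> 17 lines: aquf dqny ttw gihq payyg rmhmf plo gndjw fyl ewsy gka wnb vdvj fvyyw cbaz lcvo egaj
Hunk 7: at line 13 remove [fvyyw] add [qcqi] -> 17 lines: aquf dqny ttw gihq payyg rmhmf plo gndjw fyl ewsy gka wnb vdvj qcqi cbaz lcvo egaj
Final line count: 17

Answer: 17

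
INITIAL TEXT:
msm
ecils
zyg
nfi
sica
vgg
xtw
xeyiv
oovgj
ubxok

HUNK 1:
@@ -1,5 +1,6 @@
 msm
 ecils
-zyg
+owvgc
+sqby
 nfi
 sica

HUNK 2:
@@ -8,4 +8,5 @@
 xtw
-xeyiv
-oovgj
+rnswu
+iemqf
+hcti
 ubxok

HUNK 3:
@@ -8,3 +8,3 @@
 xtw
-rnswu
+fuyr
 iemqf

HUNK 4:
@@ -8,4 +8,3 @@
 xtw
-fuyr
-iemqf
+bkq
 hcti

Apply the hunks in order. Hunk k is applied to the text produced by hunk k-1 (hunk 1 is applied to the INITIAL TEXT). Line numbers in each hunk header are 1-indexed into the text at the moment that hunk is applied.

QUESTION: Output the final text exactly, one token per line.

Answer: msm
ecils
owvgc
sqby
nfi
sica
vgg
xtw
bkq
hcti
ubxok

Derivation:
Hunk 1: at line 1 remove [zyg] add [owvgc,sqby] -> 11 lines: msm ecils owvgc sqby nfi sica vgg xtw xeyiv oovgj ubxok
Hunk 2: at line 8 remove [xeyiv,oovgj] add [rnswu,iemqf,hcti] -> 12 lines: msm ecils owvgc sqby nfi sica vgg xtw rnswu iemqf hcti ubxok
Hunk 3: at line 8 remove [rnswu] add [fuyr] -> 12 lines: msm ecils owvgc sqby nfi sica vgg xtw fuyr iemqf hcti ubxok
Hunk 4: at line 8 remove [fuyr,iemqf] add [bkq] -> 11 lines: msm ecils owvgc sqby nfi sica vgg xtw bkq hcti ubxok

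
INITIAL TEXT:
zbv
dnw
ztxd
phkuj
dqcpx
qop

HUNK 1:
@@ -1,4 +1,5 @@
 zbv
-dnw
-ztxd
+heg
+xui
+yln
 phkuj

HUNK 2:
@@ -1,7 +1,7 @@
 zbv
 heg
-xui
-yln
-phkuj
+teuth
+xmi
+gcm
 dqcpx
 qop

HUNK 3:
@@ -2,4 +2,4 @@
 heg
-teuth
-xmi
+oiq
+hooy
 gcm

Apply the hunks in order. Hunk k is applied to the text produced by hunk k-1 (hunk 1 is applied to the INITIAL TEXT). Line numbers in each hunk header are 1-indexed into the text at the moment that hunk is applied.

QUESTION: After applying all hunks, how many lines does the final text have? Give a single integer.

Answer: 7

Derivation:
Hunk 1: at line 1 remove [dnw,ztxd] add [heg,xui,yln] -> 7 lines: zbv heg xui yln phkuj dqcpx qop
Hunk 2: at line 1 remove [xui,yln,phkuj] add [teuth,xmi,gcm] -> 7 lines: zbv heg teuth xmi gcm dqcpx qop
Hunk 3: at line 2 remove [teuth,xmi] add [oiq,hooy] -> 7 lines: zbv heg oiq hooy gcm dqcpx qop
Final line count: 7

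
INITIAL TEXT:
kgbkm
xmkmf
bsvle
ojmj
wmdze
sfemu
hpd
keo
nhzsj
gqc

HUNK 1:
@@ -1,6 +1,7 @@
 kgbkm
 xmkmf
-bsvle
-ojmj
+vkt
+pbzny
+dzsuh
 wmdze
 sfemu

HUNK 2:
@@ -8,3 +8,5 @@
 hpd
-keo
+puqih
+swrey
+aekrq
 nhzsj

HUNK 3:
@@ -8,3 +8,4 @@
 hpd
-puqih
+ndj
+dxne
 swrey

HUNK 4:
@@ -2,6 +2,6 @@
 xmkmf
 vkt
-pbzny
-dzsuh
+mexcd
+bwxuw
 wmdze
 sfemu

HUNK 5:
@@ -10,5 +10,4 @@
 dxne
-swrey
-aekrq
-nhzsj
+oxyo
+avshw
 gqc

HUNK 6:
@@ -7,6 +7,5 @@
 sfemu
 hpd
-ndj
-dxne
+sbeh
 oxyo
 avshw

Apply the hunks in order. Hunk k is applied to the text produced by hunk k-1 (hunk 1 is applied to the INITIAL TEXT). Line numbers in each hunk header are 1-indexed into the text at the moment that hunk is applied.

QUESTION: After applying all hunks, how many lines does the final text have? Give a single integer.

Answer: 12

Derivation:
Hunk 1: at line 1 remove [bsvle,ojmj] add [vkt,pbzny,dzsuh] -> 11 lines: kgbkm xmkmf vkt pbzny dzsuh wmdze sfemu hpd keo nhzsj gqc
Hunk 2: at line 8 remove [keo] add [puqih,swrey,aekrq] -> 13 lines: kgbkm xmkmf vkt pbzny dzsuh wmdze sfemu hpd puqih swrey aekrq nhzsj gqc
Hunk 3: at line 8 remove [puqih] add [ndj,dxne] -> 14 lines: kgbkm xmkmf vkt pbzny dzsuh wmdze sfemu hpd ndj dxne swrey aekrq nhzsj gqc
Hunk 4: at line 2 remove [pbzny,dzsuh] add [mexcd,bwxuw] -> 14 lines: kgbkm xmkmf vkt mexcd bwxuw wmdze sfemu hpd ndj dxne swrey aekrq nhzsj gqc
Hunk 5: at line 10 remove [swrey,aekrq,nhzsj] add [oxyo,avshw] -> 13 lines: kgbkm xmkmf vkt mexcd bwxuw wmdze sfemu hpd ndj dxne oxyo avshw gqc
Hunk 6: at line 7 remove [ndj,dxne] add [sbeh] -> 12 lines: kgbkm xmkmf vkt mexcd bwxuw wmdze sfemu hpd sbeh oxyo avshw gqc
Final line count: 12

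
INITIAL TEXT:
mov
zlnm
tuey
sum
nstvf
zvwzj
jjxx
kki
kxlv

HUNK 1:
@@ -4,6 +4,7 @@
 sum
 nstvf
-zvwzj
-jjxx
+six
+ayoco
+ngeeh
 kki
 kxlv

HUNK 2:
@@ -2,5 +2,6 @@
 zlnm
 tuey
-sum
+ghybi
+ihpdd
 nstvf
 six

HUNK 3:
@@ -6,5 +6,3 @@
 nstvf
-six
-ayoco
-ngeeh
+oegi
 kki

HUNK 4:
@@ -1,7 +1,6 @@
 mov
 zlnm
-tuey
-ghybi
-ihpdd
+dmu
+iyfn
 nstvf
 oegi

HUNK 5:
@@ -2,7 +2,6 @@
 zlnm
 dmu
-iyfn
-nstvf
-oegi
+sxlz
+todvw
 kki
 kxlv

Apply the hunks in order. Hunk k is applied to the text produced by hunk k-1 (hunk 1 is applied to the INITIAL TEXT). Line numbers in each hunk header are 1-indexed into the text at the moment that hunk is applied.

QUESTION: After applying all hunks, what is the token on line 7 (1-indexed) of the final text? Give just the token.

Hunk 1: at line 4 remove [zvwzj,jjxx] add [six,ayoco,ngeeh] -> 10 lines: mov zlnm tuey sum nstvf six ayoco ngeeh kki kxlv
Hunk 2: at line 2 remove [sum] add [ghybi,ihpdd] -> 11 lines: mov zlnm tuey ghybi ihpdd nstvf six ayoco ngeeh kki kxlv
Hunk 3: at line 6 remove [six,ayoco,ngeeh] add [oegi] -> 9 lines: mov zlnm tuey ghybi ihpdd nstvf oegi kki kxlv
Hunk 4: at line 1 remove [tuey,ghybi,ihpdd] add [dmu,iyfn] -> 8 lines: mov zlnm dmu iyfn nstvf oegi kki kxlv
Hunk 5: at line 2 remove [iyfn,nstvf,oegi] add [sxlz,todvw] -> 7 lines: mov zlnm dmu sxlz todvw kki kxlv
Final line 7: kxlv

Answer: kxlv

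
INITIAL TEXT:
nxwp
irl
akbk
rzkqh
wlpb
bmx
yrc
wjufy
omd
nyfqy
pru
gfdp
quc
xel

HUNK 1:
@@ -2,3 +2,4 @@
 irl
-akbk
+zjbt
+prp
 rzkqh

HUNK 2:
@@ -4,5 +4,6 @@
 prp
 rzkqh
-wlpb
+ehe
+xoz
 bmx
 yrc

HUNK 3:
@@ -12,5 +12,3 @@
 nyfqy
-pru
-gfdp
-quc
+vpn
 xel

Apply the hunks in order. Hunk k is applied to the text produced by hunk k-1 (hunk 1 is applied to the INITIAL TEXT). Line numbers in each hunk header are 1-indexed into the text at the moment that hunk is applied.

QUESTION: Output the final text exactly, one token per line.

Answer: nxwp
irl
zjbt
prp
rzkqh
ehe
xoz
bmx
yrc
wjufy
omd
nyfqy
vpn
xel

Derivation:
Hunk 1: at line 2 remove [akbk] add [zjbt,prp] -> 15 lines: nxwp irl zjbt prp rzkqh wlpb bmx yrc wjufy omd nyfqy pru gfdp quc xel
Hunk 2: at line 4 remove [wlpb] add [ehe,xoz] -> 16 lines: nxwp irl zjbt prp rzkqh ehe xoz bmx yrc wjufy omd nyfqy pru gfdp quc xel
Hunk 3: at line 12 remove [pru,gfdp,quc] add [vpn] -> 14 lines: nxwp irl zjbt prp rzkqh ehe xoz bmx yrc wjufy omd nyfqy vpn xel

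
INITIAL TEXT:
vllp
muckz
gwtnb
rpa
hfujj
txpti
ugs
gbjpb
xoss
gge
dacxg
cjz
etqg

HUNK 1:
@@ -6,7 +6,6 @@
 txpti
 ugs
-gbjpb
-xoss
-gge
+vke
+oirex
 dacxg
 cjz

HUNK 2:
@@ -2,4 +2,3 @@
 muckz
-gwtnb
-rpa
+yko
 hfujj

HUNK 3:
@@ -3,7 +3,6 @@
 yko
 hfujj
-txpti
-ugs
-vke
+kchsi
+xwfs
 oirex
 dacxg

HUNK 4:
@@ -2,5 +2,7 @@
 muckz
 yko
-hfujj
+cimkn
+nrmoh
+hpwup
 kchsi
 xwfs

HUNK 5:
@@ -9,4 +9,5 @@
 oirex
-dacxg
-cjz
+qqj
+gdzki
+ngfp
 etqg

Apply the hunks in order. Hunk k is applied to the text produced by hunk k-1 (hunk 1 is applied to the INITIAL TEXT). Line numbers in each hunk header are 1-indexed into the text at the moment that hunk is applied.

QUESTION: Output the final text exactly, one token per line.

Answer: vllp
muckz
yko
cimkn
nrmoh
hpwup
kchsi
xwfs
oirex
qqj
gdzki
ngfp
etqg

Derivation:
Hunk 1: at line 6 remove [gbjpb,xoss,gge] add [vke,oirex] -> 12 lines: vllp muckz gwtnb rpa hfujj txpti ugs vke oirex dacxg cjz etqg
Hunk 2: at line 2 remove [gwtnb,rpa] add [yko] -> 11 lines: vllp muckz yko hfujj txpti ugs vke oirex dacxg cjz etqg
Hunk 3: at line 3 remove [txpti,ugs,vke] add [kchsi,xwfs] -> 10 lines: vllp muckz yko hfujj kchsi xwfs oirex dacxg cjz etqg
Hunk 4: at line 2 remove [hfujj] add [cimkn,nrmoh,hpwup] -> 12 lines: vllp muckz yko cimkn nrmoh hpwup kchsi xwfs oirex dacxg cjz etqg
Hunk 5: at line 9 remove [dacxg,cjz] add [qqj,gdzki,ngfp] -> 13 lines: vllp muckz yko cimkn nrmoh hpwup kchsi xwfs oirex qqj gdzki ngfp etqg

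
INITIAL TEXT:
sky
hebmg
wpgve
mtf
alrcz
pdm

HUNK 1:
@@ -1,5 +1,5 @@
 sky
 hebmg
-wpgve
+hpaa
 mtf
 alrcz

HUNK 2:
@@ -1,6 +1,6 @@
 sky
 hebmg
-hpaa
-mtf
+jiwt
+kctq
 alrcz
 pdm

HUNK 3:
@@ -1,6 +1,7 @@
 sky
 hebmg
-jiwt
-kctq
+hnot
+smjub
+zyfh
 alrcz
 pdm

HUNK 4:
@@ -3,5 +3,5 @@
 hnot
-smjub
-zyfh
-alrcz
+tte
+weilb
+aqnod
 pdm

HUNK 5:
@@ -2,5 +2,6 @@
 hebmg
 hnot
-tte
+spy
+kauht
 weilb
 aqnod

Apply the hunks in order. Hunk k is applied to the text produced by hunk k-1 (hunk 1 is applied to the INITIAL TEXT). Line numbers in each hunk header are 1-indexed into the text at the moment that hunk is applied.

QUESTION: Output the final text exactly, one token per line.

Answer: sky
hebmg
hnot
spy
kauht
weilb
aqnod
pdm

Derivation:
Hunk 1: at line 1 remove [wpgve] add [hpaa] -> 6 lines: sky hebmg hpaa mtf alrcz pdm
Hunk 2: at line 1 remove [hpaa,mtf] add [jiwt,kctq] -> 6 lines: sky hebmg jiwt kctq alrcz pdm
Hunk 3: at line 1 remove [jiwt,kctq] add [hnot,smjub,zyfh] -> 7 lines: sky hebmg hnot smjub zyfh alrcz pdm
Hunk 4: at line 3 remove [smjub,zyfh,alrcz] add [tte,weilb,aqnod] -> 7 lines: sky hebmg hnot tte weilb aqnod pdm
Hunk 5: at line 2 remove [tte] add [spy,kauht] -> 8 lines: sky hebmg hnot spy kauht weilb aqnod pdm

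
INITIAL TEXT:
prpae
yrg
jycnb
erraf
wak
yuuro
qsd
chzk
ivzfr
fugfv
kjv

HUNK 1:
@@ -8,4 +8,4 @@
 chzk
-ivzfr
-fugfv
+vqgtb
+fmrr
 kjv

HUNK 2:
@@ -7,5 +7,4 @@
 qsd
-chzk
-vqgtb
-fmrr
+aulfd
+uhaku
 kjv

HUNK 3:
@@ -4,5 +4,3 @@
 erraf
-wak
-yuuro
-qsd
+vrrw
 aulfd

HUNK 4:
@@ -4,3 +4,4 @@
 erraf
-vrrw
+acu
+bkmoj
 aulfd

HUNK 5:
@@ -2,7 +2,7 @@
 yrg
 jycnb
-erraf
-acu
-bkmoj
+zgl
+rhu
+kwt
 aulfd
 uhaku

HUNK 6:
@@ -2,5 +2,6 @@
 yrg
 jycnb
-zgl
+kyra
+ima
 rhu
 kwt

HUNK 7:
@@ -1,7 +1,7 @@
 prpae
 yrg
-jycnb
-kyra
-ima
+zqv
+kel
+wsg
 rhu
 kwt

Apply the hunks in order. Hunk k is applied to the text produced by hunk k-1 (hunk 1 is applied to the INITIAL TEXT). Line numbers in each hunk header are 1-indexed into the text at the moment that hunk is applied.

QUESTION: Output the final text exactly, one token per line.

Hunk 1: at line 8 remove [ivzfr,fugfv] add [vqgtb,fmrr] -> 11 lines: prpae yrg jycnb erraf wak yuuro qsd chzk vqgtb fmrr kjv
Hunk 2: at line 7 remove [chzk,vqgtb,fmrr] add [aulfd,uhaku] -> 10 lines: prpae yrg jycnb erraf wak yuuro qsd aulfd uhaku kjv
Hunk 3: at line 4 remove [wak,yuuro,qsd] add [vrrw] -> 8 lines: prpae yrg jycnb erraf vrrw aulfd uhaku kjv
Hunk 4: at line 4 remove [vrrw] add [acu,bkmoj] -> 9 lines: prpae yrg jycnb erraf acu bkmoj aulfd uhaku kjv
Hunk 5: at line 2 remove [erraf,acu,bkmoj] add [zgl,rhu,kwt] -> 9 lines: prpae yrg jycnb zgl rhu kwt aulfd uhaku kjv
Hunk 6: at line 2 remove [zgl] add [kyra,ima] -> 10 lines: prpae yrg jycnb kyra ima rhu kwt aulfd uhaku kjv
Hunk 7: at line 1 remove [jycnb,kyra,ima] add [zqv,kel,wsg] -> 10 lines: prpae yrg zqv kel wsg rhu kwt aulfd uhaku kjv

Answer: prpae
yrg
zqv
kel
wsg
rhu
kwt
aulfd
uhaku
kjv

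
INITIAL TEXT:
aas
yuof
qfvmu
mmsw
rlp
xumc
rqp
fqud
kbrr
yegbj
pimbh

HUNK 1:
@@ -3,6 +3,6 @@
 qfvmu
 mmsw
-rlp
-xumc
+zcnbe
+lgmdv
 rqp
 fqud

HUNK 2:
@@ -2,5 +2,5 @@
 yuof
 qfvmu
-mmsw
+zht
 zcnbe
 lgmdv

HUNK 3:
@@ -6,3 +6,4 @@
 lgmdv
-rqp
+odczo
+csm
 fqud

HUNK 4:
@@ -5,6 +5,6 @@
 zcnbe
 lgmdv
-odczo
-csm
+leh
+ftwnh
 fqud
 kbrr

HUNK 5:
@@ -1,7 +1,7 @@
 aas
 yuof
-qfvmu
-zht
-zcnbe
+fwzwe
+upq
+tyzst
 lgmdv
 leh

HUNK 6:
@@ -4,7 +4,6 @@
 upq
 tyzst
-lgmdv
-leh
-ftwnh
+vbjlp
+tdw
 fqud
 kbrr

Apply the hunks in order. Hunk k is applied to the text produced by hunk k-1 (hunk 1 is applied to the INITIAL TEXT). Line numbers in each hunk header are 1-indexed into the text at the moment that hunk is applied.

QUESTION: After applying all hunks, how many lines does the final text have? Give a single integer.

Hunk 1: at line 3 remove [rlp,xumc] add [zcnbe,lgmdv] -> 11 lines: aas yuof qfvmu mmsw zcnbe lgmdv rqp fqud kbrr yegbj pimbh
Hunk 2: at line 2 remove [mmsw] add [zht] -> 11 lines: aas yuof qfvmu zht zcnbe lgmdv rqp fqud kbrr yegbj pimbh
Hunk 3: at line 6 remove [rqp] add [odczo,csm] -> 12 lines: aas yuof qfvmu zht zcnbe lgmdv odczo csm fqud kbrr yegbj pimbh
Hunk 4: at line 5 remove [odczo,csm] add [leh,ftwnh] -> 12 lines: aas yuof qfvmu zht zcnbe lgmdv leh ftwnh fqud kbrr yegbj pimbh
Hunk 5: at line 1 remove [qfvmu,zht,zcnbe] add [fwzwe,upq,tyzst] -> 12 lines: aas yuof fwzwe upq tyzst lgmdv leh ftwnh fqud kbrr yegbj pimbh
Hunk 6: at line 4 remove [lgmdv,leh,ftwnh] add [vbjlp,tdw] -> 11 lines: aas yuof fwzwe upq tyzst vbjlp tdw fqud kbrr yegbj pimbh
Final line count: 11

Answer: 11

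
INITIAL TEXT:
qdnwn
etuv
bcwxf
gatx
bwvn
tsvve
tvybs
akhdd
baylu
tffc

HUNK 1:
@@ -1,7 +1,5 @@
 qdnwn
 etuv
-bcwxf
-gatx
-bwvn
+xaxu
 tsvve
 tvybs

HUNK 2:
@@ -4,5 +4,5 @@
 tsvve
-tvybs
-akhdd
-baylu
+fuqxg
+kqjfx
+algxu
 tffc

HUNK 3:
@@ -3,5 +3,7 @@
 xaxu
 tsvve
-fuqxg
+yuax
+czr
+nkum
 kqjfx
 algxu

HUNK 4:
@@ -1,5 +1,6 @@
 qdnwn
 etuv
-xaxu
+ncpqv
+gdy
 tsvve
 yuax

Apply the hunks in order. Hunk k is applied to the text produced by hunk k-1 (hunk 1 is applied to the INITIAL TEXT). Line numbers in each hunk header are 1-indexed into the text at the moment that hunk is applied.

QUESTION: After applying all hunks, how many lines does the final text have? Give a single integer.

Hunk 1: at line 1 remove [bcwxf,gatx,bwvn] add [xaxu] -> 8 lines: qdnwn etuv xaxu tsvve tvybs akhdd baylu tffc
Hunk 2: at line 4 remove [tvybs,akhdd,baylu] add [fuqxg,kqjfx,algxu] -> 8 lines: qdnwn etuv xaxu tsvve fuqxg kqjfx algxu tffc
Hunk 3: at line 3 remove [fuqxg] add [yuax,czr,nkum] -> 10 lines: qdnwn etuv xaxu tsvve yuax czr nkum kqjfx algxu tffc
Hunk 4: at line 1 remove [xaxu] add [ncpqv,gdy] -> 11 lines: qdnwn etuv ncpqv gdy tsvve yuax czr nkum kqjfx algxu tffc
Final line count: 11

Answer: 11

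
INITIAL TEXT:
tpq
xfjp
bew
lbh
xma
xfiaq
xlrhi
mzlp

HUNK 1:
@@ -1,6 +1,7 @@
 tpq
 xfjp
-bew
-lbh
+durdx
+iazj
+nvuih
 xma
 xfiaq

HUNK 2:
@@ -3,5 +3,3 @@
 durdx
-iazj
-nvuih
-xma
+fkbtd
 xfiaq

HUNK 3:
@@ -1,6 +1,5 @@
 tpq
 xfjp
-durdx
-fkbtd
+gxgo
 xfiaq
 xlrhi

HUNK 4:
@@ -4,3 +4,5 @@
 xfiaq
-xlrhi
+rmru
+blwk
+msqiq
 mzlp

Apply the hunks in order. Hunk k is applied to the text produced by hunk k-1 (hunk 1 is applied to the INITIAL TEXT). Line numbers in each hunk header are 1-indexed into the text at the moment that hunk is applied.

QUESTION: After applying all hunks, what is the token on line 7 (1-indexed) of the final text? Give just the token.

Hunk 1: at line 1 remove [bew,lbh] add [durdx,iazj,nvuih] -> 9 lines: tpq xfjp durdx iazj nvuih xma xfiaq xlrhi mzlp
Hunk 2: at line 3 remove [iazj,nvuih,xma] add [fkbtd] -> 7 lines: tpq xfjp durdx fkbtd xfiaq xlrhi mzlp
Hunk 3: at line 1 remove [durdx,fkbtd] add [gxgo] -> 6 lines: tpq xfjp gxgo xfiaq xlrhi mzlp
Hunk 4: at line 4 remove [xlrhi] add [rmru,blwk,msqiq] -> 8 lines: tpq xfjp gxgo xfiaq rmru blwk msqiq mzlp
Final line 7: msqiq

Answer: msqiq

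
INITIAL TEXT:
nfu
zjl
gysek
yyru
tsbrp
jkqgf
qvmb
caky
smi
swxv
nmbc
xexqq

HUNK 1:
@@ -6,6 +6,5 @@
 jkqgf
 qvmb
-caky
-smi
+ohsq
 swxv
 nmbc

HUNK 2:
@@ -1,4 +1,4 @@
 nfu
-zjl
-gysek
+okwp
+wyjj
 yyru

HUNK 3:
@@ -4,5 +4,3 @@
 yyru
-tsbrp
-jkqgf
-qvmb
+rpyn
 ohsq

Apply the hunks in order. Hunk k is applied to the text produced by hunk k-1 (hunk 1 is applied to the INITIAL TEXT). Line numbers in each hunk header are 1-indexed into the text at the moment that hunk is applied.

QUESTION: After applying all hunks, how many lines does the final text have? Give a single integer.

Answer: 9

Derivation:
Hunk 1: at line 6 remove [caky,smi] add [ohsq] -> 11 lines: nfu zjl gysek yyru tsbrp jkqgf qvmb ohsq swxv nmbc xexqq
Hunk 2: at line 1 remove [zjl,gysek] add [okwp,wyjj] -> 11 lines: nfu okwp wyjj yyru tsbrp jkqgf qvmb ohsq swxv nmbc xexqq
Hunk 3: at line 4 remove [tsbrp,jkqgf,qvmb] add [rpyn] -> 9 lines: nfu okwp wyjj yyru rpyn ohsq swxv nmbc xexqq
Final line count: 9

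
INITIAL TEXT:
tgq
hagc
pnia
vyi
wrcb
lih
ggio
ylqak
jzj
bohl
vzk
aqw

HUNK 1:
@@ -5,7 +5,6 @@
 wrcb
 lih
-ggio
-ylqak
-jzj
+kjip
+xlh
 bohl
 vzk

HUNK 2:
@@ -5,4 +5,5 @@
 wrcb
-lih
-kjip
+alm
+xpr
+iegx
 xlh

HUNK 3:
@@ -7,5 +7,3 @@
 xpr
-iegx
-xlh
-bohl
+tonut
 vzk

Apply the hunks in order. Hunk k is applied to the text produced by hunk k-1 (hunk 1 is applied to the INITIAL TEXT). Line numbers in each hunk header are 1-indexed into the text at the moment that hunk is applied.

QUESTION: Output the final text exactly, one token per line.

Answer: tgq
hagc
pnia
vyi
wrcb
alm
xpr
tonut
vzk
aqw

Derivation:
Hunk 1: at line 5 remove [ggio,ylqak,jzj] add [kjip,xlh] -> 11 lines: tgq hagc pnia vyi wrcb lih kjip xlh bohl vzk aqw
Hunk 2: at line 5 remove [lih,kjip] add [alm,xpr,iegx] -> 12 lines: tgq hagc pnia vyi wrcb alm xpr iegx xlh bohl vzk aqw
Hunk 3: at line 7 remove [iegx,xlh,bohl] add [tonut] -> 10 lines: tgq hagc pnia vyi wrcb alm xpr tonut vzk aqw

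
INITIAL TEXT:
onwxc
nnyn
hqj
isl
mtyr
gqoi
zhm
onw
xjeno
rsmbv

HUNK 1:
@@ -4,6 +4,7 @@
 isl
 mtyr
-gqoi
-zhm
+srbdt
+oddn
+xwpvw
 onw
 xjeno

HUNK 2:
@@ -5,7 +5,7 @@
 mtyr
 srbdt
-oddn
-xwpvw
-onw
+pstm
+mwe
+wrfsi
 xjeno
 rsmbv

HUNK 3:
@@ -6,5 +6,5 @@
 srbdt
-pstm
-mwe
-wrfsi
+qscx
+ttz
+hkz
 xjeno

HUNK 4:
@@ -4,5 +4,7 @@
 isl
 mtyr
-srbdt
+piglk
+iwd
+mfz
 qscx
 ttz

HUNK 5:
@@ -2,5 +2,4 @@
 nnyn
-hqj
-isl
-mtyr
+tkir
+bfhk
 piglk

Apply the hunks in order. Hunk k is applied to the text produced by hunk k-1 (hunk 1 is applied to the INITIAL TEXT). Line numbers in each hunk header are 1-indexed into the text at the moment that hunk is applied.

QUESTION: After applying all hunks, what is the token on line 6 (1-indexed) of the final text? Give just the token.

Hunk 1: at line 4 remove [gqoi,zhm] add [srbdt,oddn,xwpvw] -> 11 lines: onwxc nnyn hqj isl mtyr srbdt oddn xwpvw onw xjeno rsmbv
Hunk 2: at line 5 remove [oddn,xwpvw,onw] add [pstm,mwe,wrfsi] -> 11 lines: onwxc nnyn hqj isl mtyr srbdt pstm mwe wrfsi xjeno rsmbv
Hunk 3: at line 6 remove [pstm,mwe,wrfsi] add [qscx,ttz,hkz] -> 11 lines: onwxc nnyn hqj isl mtyr srbdt qscx ttz hkz xjeno rsmbv
Hunk 4: at line 4 remove [srbdt] add [piglk,iwd,mfz] -> 13 lines: onwxc nnyn hqj isl mtyr piglk iwd mfz qscx ttz hkz xjeno rsmbv
Hunk 5: at line 2 remove [hqj,isl,mtyr] add [tkir,bfhk] -> 12 lines: onwxc nnyn tkir bfhk piglk iwd mfz qscx ttz hkz xjeno rsmbv
Final line 6: iwd

Answer: iwd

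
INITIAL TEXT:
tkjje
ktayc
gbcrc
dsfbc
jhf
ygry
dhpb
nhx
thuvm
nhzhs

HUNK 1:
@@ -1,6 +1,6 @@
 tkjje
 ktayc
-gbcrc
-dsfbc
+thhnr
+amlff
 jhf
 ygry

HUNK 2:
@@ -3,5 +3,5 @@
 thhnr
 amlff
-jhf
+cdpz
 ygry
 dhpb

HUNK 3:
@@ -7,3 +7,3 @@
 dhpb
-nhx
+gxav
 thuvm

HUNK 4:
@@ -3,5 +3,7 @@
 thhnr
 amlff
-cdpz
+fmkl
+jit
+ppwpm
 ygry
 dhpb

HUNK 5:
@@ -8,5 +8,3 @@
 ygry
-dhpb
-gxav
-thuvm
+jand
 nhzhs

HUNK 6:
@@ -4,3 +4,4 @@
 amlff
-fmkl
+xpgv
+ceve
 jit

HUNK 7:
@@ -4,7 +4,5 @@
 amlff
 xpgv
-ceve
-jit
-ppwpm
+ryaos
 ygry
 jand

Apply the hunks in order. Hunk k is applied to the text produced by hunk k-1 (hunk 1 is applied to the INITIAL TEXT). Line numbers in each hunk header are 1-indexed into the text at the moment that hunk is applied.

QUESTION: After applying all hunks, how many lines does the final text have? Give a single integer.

Answer: 9

Derivation:
Hunk 1: at line 1 remove [gbcrc,dsfbc] add [thhnr,amlff] -> 10 lines: tkjje ktayc thhnr amlff jhf ygry dhpb nhx thuvm nhzhs
Hunk 2: at line 3 remove [jhf] add [cdpz] -> 10 lines: tkjje ktayc thhnr amlff cdpz ygry dhpb nhx thuvm nhzhs
Hunk 3: at line 7 remove [nhx] add [gxav] -> 10 lines: tkjje ktayc thhnr amlff cdpz ygry dhpb gxav thuvm nhzhs
Hunk 4: at line 3 remove [cdpz] add [fmkl,jit,ppwpm] -> 12 lines: tkjje ktayc thhnr amlff fmkl jit ppwpm ygry dhpb gxav thuvm nhzhs
Hunk 5: at line 8 remove [dhpb,gxav,thuvm] add [jand] -> 10 lines: tkjje ktayc thhnr amlff fmkl jit ppwpm ygry jand nhzhs
Hunk 6: at line 4 remove [fmkl] add [xpgv,ceve] -> 11 lines: tkjje ktayc thhnr amlff xpgv ceve jit ppwpm ygry jand nhzhs
Hunk 7: at line 4 remove [ceve,jit,ppwpm] add [ryaos] -> 9 lines: tkjje ktayc thhnr amlff xpgv ryaos ygry jand nhzhs
Final line count: 9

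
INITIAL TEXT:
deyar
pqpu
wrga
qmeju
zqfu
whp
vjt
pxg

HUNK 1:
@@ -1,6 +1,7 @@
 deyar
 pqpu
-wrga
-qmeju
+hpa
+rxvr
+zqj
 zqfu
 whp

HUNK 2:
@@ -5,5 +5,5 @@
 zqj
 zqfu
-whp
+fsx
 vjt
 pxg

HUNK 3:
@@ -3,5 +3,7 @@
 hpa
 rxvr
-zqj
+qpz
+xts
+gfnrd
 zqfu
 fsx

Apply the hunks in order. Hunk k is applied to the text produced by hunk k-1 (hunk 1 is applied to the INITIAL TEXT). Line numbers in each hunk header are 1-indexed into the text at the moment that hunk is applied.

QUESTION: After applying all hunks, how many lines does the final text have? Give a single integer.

Answer: 11

Derivation:
Hunk 1: at line 1 remove [wrga,qmeju] add [hpa,rxvr,zqj] -> 9 lines: deyar pqpu hpa rxvr zqj zqfu whp vjt pxg
Hunk 2: at line 5 remove [whp] add [fsx] -> 9 lines: deyar pqpu hpa rxvr zqj zqfu fsx vjt pxg
Hunk 3: at line 3 remove [zqj] add [qpz,xts,gfnrd] -> 11 lines: deyar pqpu hpa rxvr qpz xts gfnrd zqfu fsx vjt pxg
Final line count: 11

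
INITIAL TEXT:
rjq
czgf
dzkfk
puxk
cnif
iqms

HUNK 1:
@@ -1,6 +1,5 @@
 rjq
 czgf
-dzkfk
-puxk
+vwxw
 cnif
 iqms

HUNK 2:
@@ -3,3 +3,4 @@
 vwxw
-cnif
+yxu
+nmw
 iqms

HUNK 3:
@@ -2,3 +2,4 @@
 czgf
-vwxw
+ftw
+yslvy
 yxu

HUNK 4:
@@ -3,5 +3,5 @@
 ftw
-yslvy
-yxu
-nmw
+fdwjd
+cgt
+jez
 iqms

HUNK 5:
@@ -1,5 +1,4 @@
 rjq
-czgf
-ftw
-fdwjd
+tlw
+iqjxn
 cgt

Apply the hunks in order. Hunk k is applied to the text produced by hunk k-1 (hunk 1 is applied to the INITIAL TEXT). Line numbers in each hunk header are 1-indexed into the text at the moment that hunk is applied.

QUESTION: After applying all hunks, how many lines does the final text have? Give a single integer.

Answer: 6

Derivation:
Hunk 1: at line 1 remove [dzkfk,puxk] add [vwxw] -> 5 lines: rjq czgf vwxw cnif iqms
Hunk 2: at line 3 remove [cnif] add [yxu,nmw] -> 6 lines: rjq czgf vwxw yxu nmw iqms
Hunk 3: at line 2 remove [vwxw] add [ftw,yslvy] -> 7 lines: rjq czgf ftw yslvy yxu nmw iqms
Hunk 4: at line 3 remove [yslvy,yxu,nmw] add [fdwjd,cgt,jez] -> 7 lines: rjq czgf ftw fdwjd cgt jez iqms
Hunk 5: at line 1 remove [czgf,ftw,fdwjd] add [tlw,iqjxn] -> 6 lines: rjq tlw iqjxn cgt jez iqms
Final line count: 6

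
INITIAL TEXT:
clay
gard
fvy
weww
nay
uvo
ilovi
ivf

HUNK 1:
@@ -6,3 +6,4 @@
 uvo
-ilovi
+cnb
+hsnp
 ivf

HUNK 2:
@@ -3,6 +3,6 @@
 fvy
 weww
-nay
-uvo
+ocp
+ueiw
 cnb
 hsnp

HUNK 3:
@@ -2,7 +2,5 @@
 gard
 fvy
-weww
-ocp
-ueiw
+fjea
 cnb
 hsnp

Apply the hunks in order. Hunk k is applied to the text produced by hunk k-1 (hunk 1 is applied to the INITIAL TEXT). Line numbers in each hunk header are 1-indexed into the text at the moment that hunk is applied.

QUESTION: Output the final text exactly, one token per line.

Answer: clay
gard
fvy
fjea
cnb
hsnp
ivf

Derivation:
Hunk 1: at line 6 remove [ilovi] add [cnb,hsnp] -> 9 lines: clay gard fvy weww nay uvo cnb hsnp ivf
Hunk 2: at line 3 remove [nay,uvo] add [ocp,ueiw] -> 9 lines: clay gard fvy weww ocp ueiw cnb hsnp ivf
Hunk 3: at line 2 remove [weww,ocp,ueiw] add [fjea] -> 7 lines: clay gard fvy fjea cnb hsnp ivf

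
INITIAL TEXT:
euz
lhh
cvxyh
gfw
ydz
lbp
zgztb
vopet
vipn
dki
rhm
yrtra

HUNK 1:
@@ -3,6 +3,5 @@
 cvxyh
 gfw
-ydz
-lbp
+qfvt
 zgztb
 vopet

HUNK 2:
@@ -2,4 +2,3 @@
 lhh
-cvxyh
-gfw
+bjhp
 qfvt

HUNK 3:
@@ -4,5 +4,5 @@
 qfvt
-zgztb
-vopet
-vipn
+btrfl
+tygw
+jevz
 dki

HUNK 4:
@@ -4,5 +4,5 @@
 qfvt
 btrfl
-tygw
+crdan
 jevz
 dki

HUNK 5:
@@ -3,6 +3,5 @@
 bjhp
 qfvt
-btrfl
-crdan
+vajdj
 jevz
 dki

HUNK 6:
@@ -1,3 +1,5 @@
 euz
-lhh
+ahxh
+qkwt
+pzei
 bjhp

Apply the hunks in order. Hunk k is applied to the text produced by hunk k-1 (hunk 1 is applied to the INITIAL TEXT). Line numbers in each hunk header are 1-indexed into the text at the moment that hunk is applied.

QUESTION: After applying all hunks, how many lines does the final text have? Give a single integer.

Hunk 1: at line 3 remove [ydz,lbp] add [qfvt] -> 11 lines: euz lhh cvxyh gfw qfvt zgztb vopet vipn dki rhm yrtra
Hunk 2: at line 2 remove [cvxyh,gfw] add [bjhp] -> 10 lines: euz lhh bjhp qfvt zgztb vopet vipn dki rhm yrtra
Hunk 3: at line 4 remove [zgztb,vopet,vipn] add [btrfl,tygw,jevz] -> 10 lines: euz lhh bjhp qfvt btrfl tygw jevz dki rhm yrtra
Hunk 4: at line 4 remove [tygw] add [crdan] -> 10 lines: euz lhh bjhp qfvt btrfl crdan jevz dki rhm yrtra
Hunk 5: at line 3 remove [btrfl,crdan] add [vajdj] -> 9 lines: euz lhh bjhp qfvt vajdj jevz dki rhm yrtra
Hunk 6: at line 1 remove [lhh] add [ahxh,qkwt,pzei] -> 11 lines: euz ahxh qkwt pzei bjhp qfvt vajdj jevz dki rhm yrtra
Final line count: 11

Answer: 11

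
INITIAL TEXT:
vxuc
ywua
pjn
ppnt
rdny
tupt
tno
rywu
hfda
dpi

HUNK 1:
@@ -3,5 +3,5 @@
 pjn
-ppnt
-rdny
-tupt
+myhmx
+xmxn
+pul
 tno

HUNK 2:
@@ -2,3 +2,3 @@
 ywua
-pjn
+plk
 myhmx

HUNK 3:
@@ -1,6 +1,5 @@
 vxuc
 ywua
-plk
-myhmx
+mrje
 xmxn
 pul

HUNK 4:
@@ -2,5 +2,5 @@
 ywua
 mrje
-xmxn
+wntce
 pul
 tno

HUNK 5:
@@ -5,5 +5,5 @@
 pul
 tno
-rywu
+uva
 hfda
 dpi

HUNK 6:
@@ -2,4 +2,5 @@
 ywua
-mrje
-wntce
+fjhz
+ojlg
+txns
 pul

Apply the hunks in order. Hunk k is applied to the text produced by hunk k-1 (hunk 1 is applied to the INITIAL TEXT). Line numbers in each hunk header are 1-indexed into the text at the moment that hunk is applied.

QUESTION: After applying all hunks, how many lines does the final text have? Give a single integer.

Hunk 1: at line 3 remove [ppnt,rdny,tupt] add [myhmx,xmxn,pul] -> 10 lines: vxuc ywua pjn myhmx xmxn pul tno rywu hfda dpi
Hunk 2: at line 2 remove [pjn] add [plk] -> 10 lines: vxuc ywua plk myhmx xmxn pul tno rywu hfda dpi
Hunk 3: at line 1 remove [plk,myhmx] add [mrje] -> 9 lines: vxuc ywua mrje xmxn pul tno rywu hfda dpi
Hunk 4: at line 2 remove [xmxn] add [wntce] -> 9 lines: vxuc ywua mrje wntce pul tno rywu hfda dpi
Hunk 5: at line 5 remove [rywu] add [uva] -> 9 lines: vxuc ywua mrje wntce pul tno uva hfda dpi
Hunk 6: at line 2 remove [mrje,wntce] add [fjhz,ojlg,txns] -> 10 lines: vxuc ywua fjhz ojlg txns pul tno uva hfda dpi
Final line count: 10

Answer: 10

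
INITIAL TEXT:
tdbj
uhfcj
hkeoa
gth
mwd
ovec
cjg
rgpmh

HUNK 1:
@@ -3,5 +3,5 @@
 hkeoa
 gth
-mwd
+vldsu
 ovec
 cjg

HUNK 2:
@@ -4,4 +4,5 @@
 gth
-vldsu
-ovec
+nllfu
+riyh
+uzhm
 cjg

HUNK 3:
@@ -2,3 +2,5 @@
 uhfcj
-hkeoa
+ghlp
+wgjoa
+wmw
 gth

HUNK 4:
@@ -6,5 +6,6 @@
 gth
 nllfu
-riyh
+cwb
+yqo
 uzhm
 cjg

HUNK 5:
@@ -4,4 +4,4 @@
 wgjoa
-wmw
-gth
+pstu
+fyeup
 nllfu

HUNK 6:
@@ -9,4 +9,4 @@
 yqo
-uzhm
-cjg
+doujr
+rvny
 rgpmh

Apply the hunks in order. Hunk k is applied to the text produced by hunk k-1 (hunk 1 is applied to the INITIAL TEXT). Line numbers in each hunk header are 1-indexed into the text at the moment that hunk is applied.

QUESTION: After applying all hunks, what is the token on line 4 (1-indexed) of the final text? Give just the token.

Hunk 1: at line 3 remove [mwd] add [vldsu] -> 8 lines: tdbj uhfcj hkeoa gth vldsu ovec cjg rgpmh
Hunk 2: at line 4 remove [vldsu,ovec] add [nllfu,riyh,uzhm] -> 9 lines: tdbj uhfcj hkeoa gth nllfu riyh uzhm cjg rgpmh
Hunk 3: at line 2 remove [hkeoa] add [ghlp,wgjoa,wmw] -> 11 lines: tdbj uhfcj ghlp wgjoa wmw gth nllfu riyh uzhm cjg rgpmh
Hunk 4: at line 6 remove [riyh] add [cwb,yqo] -> 12 lines: tdbj uhfcj ghlp wgjoa wmw gth nllfu cwb yqo uzhm cjg rgpmh
Hunk 5: at line 4 remove [wmw,gth] add [pstu,fyeup] -> 12 lines: tdbj uhfcj ghlp wgjoa pstu fyeup nllfu cwb yqo uzhm cjg rgpmh
Hunk 6: at line 9 remove [uzhm,cjg] add [doujr,rvny] -> 12 lines: tdbj uhfcj ghlp wgjoa pstu fyeup nllfu cwb yqo doujr rvny rgpmh
Final line 4: wgjoa

Answer: wgjoa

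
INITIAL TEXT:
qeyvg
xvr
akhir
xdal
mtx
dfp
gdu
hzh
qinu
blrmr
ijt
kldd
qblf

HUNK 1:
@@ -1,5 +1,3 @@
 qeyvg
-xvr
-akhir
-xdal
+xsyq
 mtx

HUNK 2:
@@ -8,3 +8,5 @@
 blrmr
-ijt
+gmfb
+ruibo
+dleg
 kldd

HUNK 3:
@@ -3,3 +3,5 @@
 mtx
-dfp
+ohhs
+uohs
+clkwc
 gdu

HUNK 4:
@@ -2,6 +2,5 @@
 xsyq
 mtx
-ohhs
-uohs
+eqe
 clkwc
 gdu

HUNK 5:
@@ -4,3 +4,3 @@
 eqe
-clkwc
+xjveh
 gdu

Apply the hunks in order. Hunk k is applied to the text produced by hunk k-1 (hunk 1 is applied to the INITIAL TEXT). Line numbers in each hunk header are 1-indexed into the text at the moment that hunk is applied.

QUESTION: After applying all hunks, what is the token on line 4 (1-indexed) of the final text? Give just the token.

Answer: eqe

Derivation:
Hunk 1: at line 1 remove [xvr,akhir,xdal] add [xsyq] -> 11 lines: qeyvg xsyq mtx dfp gdu hzh qinu blrmr ijt kldd qblf
Hunk 2: at line 8 remove [ijt] add [gmfb,ruibo,dleg] -> 13 lines: qeyvg xsyq mtx dfp gdu hzh qinu blrmr gmfb ruibo dleg kldd qblf
Hunk 3: at line 3 remove [dfp] add [ohhs,uohs,clkwc] -> 15 lines: qeyvg xsyq mtx ohhs uohs clkwc gdu hzh qinu blrmr gmfb ruibo dleg kldd qblf
Hunk 4: at line 2 remove [ohhs,uohs] add [eqe] -> 14 lines: qeyvg xsyq mtx eqe clkwc gdu hzh qinu blrmr gmfb ruibo dleg kldd qblf
Hunk 5: at line 4 remove [clkwc] add [xjveh] -> 14 lines: qeyvg xsyq mtx eqe xjveh gdu hzh qinu blrmr gmfb ruibo dleg kldd qblf
Final line 4: eqe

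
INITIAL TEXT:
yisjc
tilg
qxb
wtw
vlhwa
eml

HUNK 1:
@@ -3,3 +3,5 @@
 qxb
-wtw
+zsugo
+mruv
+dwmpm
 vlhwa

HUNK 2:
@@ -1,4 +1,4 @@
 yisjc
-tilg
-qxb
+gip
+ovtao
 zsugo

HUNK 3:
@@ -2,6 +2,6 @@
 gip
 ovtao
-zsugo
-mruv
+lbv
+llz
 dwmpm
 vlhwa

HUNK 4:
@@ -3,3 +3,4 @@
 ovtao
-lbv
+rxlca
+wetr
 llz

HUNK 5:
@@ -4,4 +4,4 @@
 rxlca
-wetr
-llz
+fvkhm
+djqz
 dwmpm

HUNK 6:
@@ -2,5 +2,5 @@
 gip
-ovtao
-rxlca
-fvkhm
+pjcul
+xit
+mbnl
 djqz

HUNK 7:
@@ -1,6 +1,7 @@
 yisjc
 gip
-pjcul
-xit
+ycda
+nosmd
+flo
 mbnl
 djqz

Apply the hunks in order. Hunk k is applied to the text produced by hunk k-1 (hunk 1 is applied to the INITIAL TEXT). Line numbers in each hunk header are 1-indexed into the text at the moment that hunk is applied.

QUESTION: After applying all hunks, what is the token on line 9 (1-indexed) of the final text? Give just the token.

Hunk 1: at line 3 remove [wtw] add [zsugo,mruv,dwmpm] -> 8 lines: yisjc tilg qxb zsugo mruv dwmpm vlhwa eml
Hunk 2: at line 1 remove [tilg,qxb] add [gip,ovtao] -> 8 lines: yisjc gip ovtao zsugo mruv dwmpm vlhwa eml
Hunk 3: at line 2 remove [zsugo,mruv] add [lbv,llz] -> 8 lines: yisjc gip ovtao lbv llz dwmpm vlhwa eml
Hunk 4: at line 3 remove [lbv] add [rxlca,wetr] -> 9 lines: yisjc gip ovtao rxlca wetr llz dwmpm vlhwa eml
Hunk 5: at line 4 remove [wetr,llz] add [fvkhm,djqz] -> 9 lines: yisjc gip ovtao rxlca fvkhm djqz dwmpm vlhwa eml
Hunk 6: at line 2 remove [ovtao,rxlca,fvkhm] add [pjcul,xit,mbnl] -> 9 lines: yisjc gip pjcul xit mbnl djqz dwmpm vlhwa eml
Hunk 7: at line 1 remove [pjcul,xit] add [ycda,nosmd,flo] -> 10 lines: yisjc gip ycda nosmd flo mbnl djqz dwmpm vlhwa eml
Final line 9: vlhwa

Answer: vlhwa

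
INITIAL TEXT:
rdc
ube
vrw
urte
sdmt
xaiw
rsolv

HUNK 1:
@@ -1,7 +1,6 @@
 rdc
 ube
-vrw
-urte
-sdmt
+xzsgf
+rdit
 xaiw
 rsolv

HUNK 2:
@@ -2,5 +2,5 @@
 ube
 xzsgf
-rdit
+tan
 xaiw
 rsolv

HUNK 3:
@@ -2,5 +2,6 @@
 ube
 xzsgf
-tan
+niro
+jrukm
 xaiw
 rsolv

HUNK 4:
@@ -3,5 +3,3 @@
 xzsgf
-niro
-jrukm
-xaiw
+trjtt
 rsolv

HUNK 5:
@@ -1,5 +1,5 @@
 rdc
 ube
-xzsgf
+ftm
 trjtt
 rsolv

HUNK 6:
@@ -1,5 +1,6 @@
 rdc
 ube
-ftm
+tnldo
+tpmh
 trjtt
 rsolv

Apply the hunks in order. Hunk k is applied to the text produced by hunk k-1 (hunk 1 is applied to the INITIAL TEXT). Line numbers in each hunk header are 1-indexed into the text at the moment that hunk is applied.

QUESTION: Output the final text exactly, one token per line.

Answer: rdc
ube
tnldo
tpmh
trjtt
rsolv

Derivation:
Hunk 1: at line 1 remove [vrw,urte,sdmt] add [xzsgf,rdit] -> 6 lines: rdc ube xzsgf rdit xaiw rsolv
Hunk 2: at line 2 remove [rdit] add [tan] -> 6 lines: rdc ube xzsgf tan xaiw rsolv
Hunk 3: at line 2 remove [tan] add [niro,jrukm] -> 7 lines: rdc ube xzsgf niro jrukm xaiw rsolv
Hunk 4: at line 3 remove [niro,jrukm,xaiw] add [trjtt] -> 5 lines: rdc ube xzsgf trjtt rsolv
Hunk 5: at line 1 remove [xzsgf] add [ftm] -> 5 lines: rdc ube ftm trjtt rsolv
Hunk 6: at line 1 remove [ftm] add [tnldo,tpmh] -> 6 lines: rdc ube tnldo tpmh trjtt rsolv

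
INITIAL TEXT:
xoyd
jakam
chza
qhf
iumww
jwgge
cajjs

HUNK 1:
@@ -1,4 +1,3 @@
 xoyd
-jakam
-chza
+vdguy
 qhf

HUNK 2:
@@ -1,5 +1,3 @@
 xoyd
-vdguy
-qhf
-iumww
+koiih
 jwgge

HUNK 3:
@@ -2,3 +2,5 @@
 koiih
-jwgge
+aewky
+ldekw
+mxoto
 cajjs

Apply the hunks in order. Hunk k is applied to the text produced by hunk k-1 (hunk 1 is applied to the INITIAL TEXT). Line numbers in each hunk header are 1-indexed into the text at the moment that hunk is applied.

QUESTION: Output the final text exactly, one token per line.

Answer: xoyd
koiih
aewky
ldekw
mxoto
cajjs

Derivation:
Hunk 1: at line 1 remove [jakam,chza] add [vdguy] -> 6 lines: xoyd vdguy qhf iumww jwgge cajjs
Hunk 2: at line 1 remove [vdguy,qhf,iumww] add [koiih] -> 4 lines: xoyd koiih jwgge cajjs
Hunk 3: at line 2 remove [jwgge] add [aewky,ldekw,mxoto] -> 6 lines: xoyd koiih aewky ldekw mxoto cajjs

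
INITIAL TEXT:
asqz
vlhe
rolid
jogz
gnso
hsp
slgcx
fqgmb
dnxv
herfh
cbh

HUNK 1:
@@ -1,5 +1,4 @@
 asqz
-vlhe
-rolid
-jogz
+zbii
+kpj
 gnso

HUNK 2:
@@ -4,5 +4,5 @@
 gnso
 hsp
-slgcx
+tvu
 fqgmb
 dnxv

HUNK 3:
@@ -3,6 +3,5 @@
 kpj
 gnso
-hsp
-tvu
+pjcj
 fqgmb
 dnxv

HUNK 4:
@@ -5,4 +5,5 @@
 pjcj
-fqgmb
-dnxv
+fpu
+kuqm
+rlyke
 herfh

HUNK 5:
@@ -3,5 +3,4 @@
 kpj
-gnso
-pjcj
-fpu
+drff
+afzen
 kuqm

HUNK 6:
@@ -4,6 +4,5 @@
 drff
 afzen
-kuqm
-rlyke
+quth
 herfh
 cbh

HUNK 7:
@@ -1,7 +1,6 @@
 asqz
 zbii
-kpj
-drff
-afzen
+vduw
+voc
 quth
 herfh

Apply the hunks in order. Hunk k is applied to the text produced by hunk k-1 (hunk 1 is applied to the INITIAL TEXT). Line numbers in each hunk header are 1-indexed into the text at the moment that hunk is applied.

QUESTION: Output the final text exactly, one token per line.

Hunk 1: at line 1 remove [vlhe,rolid,jogz] add [zbii,kpj] -> 10 lines: asqz zbii kpj gnso hsp slgcx fqgmb dnxv herfh cbh
Hunk 2: at line 4 remove [slgcx] add [tvu] -> 10 lines: asqz zbii kpj gnso hsp tvu fqgmb dnxv herfh cbh
Hunk 3: at line 3 remove [hsp,tvu] add [pjcj] -> 9 lines: asqz zbii kpj gnso pjcj fqgmb dnxv herfh cbh
Hunk 4: at line 5 remove [fqgmb,dnxv] add [fpu,kuqm,rlyke] -> 10 lines: asqz zbii kpj gnso pjcj fpu kuqm rlyke herfh cbh
Hunk 5: at line 3 remove [gnso,pjcj,fpu] add [drff,afzen] -> 9 lines: asqz zbii kpj drff afzen kuqm rlyke herfh cbh
Hunk 6: at line 4 remove [kuqm,rlyke] add [quth] -> 8 lines: asqz zbii kpj drff afzen quth herfh cbh
Hunk 7: at line 1 remove [kpj,drff,afzen] add [vduw,voc] -> 7 lines: asqz zbii vduw voc quth herfh cbh

Answer: asqz
zbii
vduw
voc
quth
herfh
cbh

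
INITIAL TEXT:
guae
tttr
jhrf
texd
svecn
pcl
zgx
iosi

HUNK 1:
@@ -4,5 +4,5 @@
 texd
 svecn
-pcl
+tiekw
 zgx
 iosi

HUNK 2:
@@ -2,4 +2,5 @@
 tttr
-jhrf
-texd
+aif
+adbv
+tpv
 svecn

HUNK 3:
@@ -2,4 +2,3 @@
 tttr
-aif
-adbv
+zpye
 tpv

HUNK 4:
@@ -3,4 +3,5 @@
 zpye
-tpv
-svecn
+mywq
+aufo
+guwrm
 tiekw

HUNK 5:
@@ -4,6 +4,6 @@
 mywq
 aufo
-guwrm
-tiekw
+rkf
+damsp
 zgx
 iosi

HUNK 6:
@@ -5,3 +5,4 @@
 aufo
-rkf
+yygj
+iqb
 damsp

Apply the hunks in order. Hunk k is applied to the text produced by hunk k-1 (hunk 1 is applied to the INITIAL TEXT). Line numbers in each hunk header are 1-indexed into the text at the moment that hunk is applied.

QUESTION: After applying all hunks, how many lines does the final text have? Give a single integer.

Answer: 10

Derivation:
Hunk 1: at line 4 remove [pcl] add [tiekw] -> 8 lines: guae tttr jhrf texd svecn tiekw zgx iosi
Hunk 2: at line 2 remove [jhrf,texd] add [aif,adbv,tpv] -> 9 lines: guae tttr aif adbv tpv svecn tiekw zgx iosi
Hunk 3: at line 2 remove [aif,adbv] add [zpye] -> 8 lines: guae tttr zpye tpv svecn tiekw zgx iosi
Hunk 4: at line 3 remove [tpv,svecn] add [mywq,aufo,guwrm] -> 9 lines: guae tttr zpye mywq aufo guwrm tiekw zgx iosi
Hunk 5: at line 4 remove [guwrm,tiekw] add [rkf,damsp] -> 9 lines: guae tttr zpye mywq aufo rkf damsp zgx iosi
Hunk 6: at line 5 remove [rkf] add [yygj,iqb] -> 10 lines: guae tttr zpye mywq aufo yygj iqb damsp zgx iosi
Final line count: 10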